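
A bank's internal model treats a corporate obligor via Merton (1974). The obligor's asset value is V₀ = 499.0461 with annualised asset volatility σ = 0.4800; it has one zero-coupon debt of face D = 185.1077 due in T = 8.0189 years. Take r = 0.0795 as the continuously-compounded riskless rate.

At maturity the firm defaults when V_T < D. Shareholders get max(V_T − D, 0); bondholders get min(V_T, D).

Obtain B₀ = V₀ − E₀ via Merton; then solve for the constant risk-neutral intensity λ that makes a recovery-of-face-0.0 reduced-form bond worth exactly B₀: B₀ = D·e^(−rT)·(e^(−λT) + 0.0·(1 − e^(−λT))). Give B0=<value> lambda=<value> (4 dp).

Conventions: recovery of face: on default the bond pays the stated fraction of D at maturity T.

B0=83.3690 lambda=0.0200

With assets at 499.0461 and a single debt payment of 185.1077 at 8.0189 years:
d₁ = [ln(V₀/D) + (r + σ²/2)T] / (σ√T)
   = [ln(499.0461/185.1077) + (0.0795 + 0.5·0.4800²)·8.0189] / (0.4800·√8.0189)
   = [0.991761 + 1.561280] / 1.359248 = 1.878275
d₂ = d₁ − σ√T = 1.878275 − 1.359248 = 0.519027
N(d₁) = 0.969828,  N(d₂) = 0.698129,  e^(−rT) = 0.528611
E₀ = V₀·N(d₁) − D·e^(−rT)·N(d₂)
   = 499.0461·0.969828 − 185.1077·0.528611·0.698129 = 415.677087
B₀ = V₀ − E₀ = 499.0461 − 415.677087 = 83.369013
e^(−λT) = (B₀·e^(rT)/D − 0)/(1 − 0) = (83.3690·1.891750/185.1077 − 0)/1 = 0.85200854
λ = −ln(0.85200854)/8.0189 = 0.019973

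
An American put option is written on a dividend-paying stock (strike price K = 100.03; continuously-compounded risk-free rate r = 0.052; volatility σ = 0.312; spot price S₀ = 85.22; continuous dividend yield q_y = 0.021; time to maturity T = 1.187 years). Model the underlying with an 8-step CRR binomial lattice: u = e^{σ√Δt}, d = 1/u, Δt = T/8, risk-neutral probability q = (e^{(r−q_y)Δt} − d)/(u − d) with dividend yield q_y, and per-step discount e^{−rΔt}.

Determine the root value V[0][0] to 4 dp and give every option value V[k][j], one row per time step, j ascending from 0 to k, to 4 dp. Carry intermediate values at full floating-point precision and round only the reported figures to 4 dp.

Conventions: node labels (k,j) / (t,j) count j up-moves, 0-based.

params: Δt=0.14838 u=1.12770 d=0.88676 q=0.48913 e^(-rΔt)=0.99231
t_8 payoffs: 67.4470 58.5939 47.3354 33.0178 14.8100 0.0000 0.0000 0.0000 0.0000
k=7: node(7,0) S=36.7438 payoff=63.2862 vs cont=62.6317 → 63.2862 [stop]  node(7,1) S=46.7275 payoff=53.3025 vs cont=52.6791 → 53.3025 [stop]  node(7,2) S=59.4237 payoff=40.6063 vs cont=40.0223 → 40.6063 [stop]  node(7,3) S=75.5697 payoff=24.4603 vs cont=23.9266 → 24.4603 [stop]  node(7,4) S=96.1027 payoff=3.9273 vs cont=7.5079 → 7.5079 [wait]  node(7,5) S=122.2146 payoff=0.0000 vs cont=0.0000 → 0.0000 [wait]  node(7,6) S=155.4214 payoff=0.0000 vs cont=0.0000 → 0.0000 [wait]  node(7,7) S=197.6507 payoff=0.0000 vs cont=0.0000 → 0.0000 [wait]
k=6: node(6,0) S=41.4361 payoff=58.5939 vs cont=57.9540 → 58.5939 [stop]  node(6,1) S=52.6946 payoff=47.3354 vs cont=46.7305 → 47.3354 [stop]  node(6,2) S=67.0122 payoff=33.0178 vs cont=32.4575 → 33.0178 [stop]  node(6,3) S=85.2200 payoff=14.8100 vs cont=16.0442 → 16.0442 [wait]  node(6,4) S=108.3750 payoff=0.0000 vs cont=3.8061 → 3.8061 [wait]  node(6,5) S=137.8215 payoff=0.0000 vs cont=0.0000 → 0.0000 [wait]  node(6,6) S=175.2688 payoff=0.0000 vs cont=0.0000 → 0.0000 [wait]
k=5: node(5,0) S=46.7275 payoff=53.3025 vs cont=52.6791 → 53.3025 [stop]  node(5,1) S=59.4237 payoff=40.6063 vs cont=40.0223 → 40.6063 [stop]  node(5,2) S=75.5697 payoff=24.4603 vs cont=24.5256 → 24.5256 [wait]  node(5,3) S=96.1027 payoff=3.9273 vs cont=9.9809 → 9.9809 [wait]  node(5,4) S=122.2146 payoff=0.0000 vs cont=1.9295 → 1.9295 [wait]  node(5,5) S=155.4214 payoff=0.0000 vs cont=0.0000 → 0.0000 [wait]
k=4: node(4,0) S=52.6946 payoff=47.3354 vs cont=46.7305 → 47.3354 [stop]  node(4,1) S=67.0122 payoff=33.0178 vs cont=32.4892 → 33.0178 [stop]  node(4,2) S=85.2200 payoff=14.8100 vs cont=17.2776 → 17.2776 [wait]  node(4,3) S=108.3750 payoff=0.0000 vs cont=5.9963 → 5.9963 [wait]  node(4,4) S=137.8215 payoff=0.0000 vs cont=0.9782 → 0.9782 [wait]
k=3: node(3,0) S=59.4237 payoff=40.6063 vs cont=40.0223 → 40.6063 [stop]  node(3,1) S=75.5697 payoff=24.4603 vs cont=25.1243 → 25.1243 [wait]  node(3,2) S=96.1027 payoff=3.9273 vs cont=11.6693 → 11.6693 [wait]  node(3,3) S=122.2146 payoff=0.0000 vs cont=3.5146 → 3.5146 [wait]
k=2: node(2,0) S=67.0122 payoff=33.0178 vs cont=32.7797 → 33.0178 [stop]  node(2,1) S=85.2200 payoff=14.8100 vs cont=18.4006 → 18.4006 [wait]  node(2,2) S=108.3750 payoff=0.0000 vs cont=7.6216 → 7.6216 [wait]
k=1: node(1,0) S=75.5697 payoff=24.4603 vs cont=25.6693 → 25.6693 [wait]  node(1,1) S=96.1027 payoff=3.9273 vs cont=13.0274 → 13.0274 [wait]
k=0: node(0,0) S=85.2200 payoff=14.8100 vs cont=19.3361 → 19.3361 [wait]

price = 19.3361
tree:
19.3361
25.6693 13.0274
33.0178 18.4006 7.6216
40.6063 25.1243 11.6693 3.5146
47.3354 33.0178 17.2776 5.9963 0.9782
53.3025 40.6063 24.5256 9.9809 1.9295 0.0000
58.5939 47.3354 33.0178 16.0442 3.8061 0.0000 0.0000
63.2862 53.3025 40.6063 24.4603 7.5079 0.0000 0.0000 0.0000
67.4470 58.5939 47.3354 33.0178 14.8100 0.0000 0.0000 0.0000 0.0000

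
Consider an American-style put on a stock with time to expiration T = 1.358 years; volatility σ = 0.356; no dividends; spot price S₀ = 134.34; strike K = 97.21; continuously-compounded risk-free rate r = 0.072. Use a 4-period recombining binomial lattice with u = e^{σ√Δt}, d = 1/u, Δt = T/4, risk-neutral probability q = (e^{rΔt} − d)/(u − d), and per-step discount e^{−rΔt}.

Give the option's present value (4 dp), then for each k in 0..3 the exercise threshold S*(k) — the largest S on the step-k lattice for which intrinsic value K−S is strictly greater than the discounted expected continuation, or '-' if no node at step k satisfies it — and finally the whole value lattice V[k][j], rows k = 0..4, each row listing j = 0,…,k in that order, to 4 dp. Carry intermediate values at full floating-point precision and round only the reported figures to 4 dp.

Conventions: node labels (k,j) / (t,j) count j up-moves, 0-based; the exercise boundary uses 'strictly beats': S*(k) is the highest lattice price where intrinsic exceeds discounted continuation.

params: Δt=0.33950 u=1.23051 d=0.81267 q=0.50755 e^(-rΔt)=0.97585
t_4 payoffs: 38.6145 8.4873 0.0000 0.0000 0.0000
t_3: node(3,0) S=72.1023 payoff=25.1077 vs cont=22.7603 → 25.1077 [stop]  node(3,1) S=109.1742 payoff=0.0000 vs cont=4.0787 → 4.0787 [wait]  node(3,2) S=165.3068 payoff=0.0000 vs cont=0.0000 → 0.0000 [wait]  node(3,3) S=250.3003 payoff=0.0000 vs cont=0.0000 → 0.0000 [wait]  ⇒ S*(3)=72.1023
t_2: node(2,0) S=88.7227 payoff=8.4873 vs cont=14.0858 → 14.0858 [wait]  node(2,1) S=134.3400 payoff=0.0000 vs cont=1.9600 → 1.9600 [wait]  node(2,2) S=203.4118 payoff=0.0000 vs cont=0.0000 → 0.0000 [wait]  ⇒ S*(2)=-
t_1: node(1,0) S=109.1742 payoff=0.0000 vs cont=7.7399 → 7.7399 [wait]  node(1,1) S=165.3068 payoff=0.0000 vs cont=0.9419 → 0.9419 [wait]  ⇒ S*(1)=-
t_0: node(0,0) S=134.3400 payoff=0.0000 vs cont=4.1860 → 4.1860 [wait]  ⇒ S*(0)=-

price = 4.1860
boundary = - - - 72.1023
tree:
4.1860
7.7399 0.9419
14.0858 1.9600 0.0000
25.1077 4.0787 0.0000 0.0000
38.6145 8.4873 0.0000 0.0000 0.0000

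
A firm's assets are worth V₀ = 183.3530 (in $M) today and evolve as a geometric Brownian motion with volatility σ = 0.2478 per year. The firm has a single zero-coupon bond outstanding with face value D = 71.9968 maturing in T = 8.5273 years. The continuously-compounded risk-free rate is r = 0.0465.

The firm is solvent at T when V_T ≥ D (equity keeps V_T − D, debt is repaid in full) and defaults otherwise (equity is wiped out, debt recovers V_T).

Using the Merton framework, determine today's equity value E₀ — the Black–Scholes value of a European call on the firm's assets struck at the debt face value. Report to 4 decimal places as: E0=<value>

Work the structural quantities from V₀ = 183.3530 against face 71.9968:
d₁ = [ln(V₀/D) + (r + σ²/2)T] / (σ√T)
   = [ln(183.3530/71.9968) + (0.0465 + 0.5·0.2478²)·8.5273] / (0.2478·√8.5273)
   = [0.934792 + 0.658328] / 0.723614 = 2.201615
d₂ = d₁ − σ√T = 2.201615 − 0.723614 = 1.478001
N(d₁) = 0.986154,  N(d₂) = 0.930296,  e^(−rT) = 0.672657
E₀ = V₀·N(d₁) − D·e^(−rT)·N(d₂)
   = 183.3530·0.986154 − 71.9968·0.672657·0.930296 = 135.760778

E0=135.7608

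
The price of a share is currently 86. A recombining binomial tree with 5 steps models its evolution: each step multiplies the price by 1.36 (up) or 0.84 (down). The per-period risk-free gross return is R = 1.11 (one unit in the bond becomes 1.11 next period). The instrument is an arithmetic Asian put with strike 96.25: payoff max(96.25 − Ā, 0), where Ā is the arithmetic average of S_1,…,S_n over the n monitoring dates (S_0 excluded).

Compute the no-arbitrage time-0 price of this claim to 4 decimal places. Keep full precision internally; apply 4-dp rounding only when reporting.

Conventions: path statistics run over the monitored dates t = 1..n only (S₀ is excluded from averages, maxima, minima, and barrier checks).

Risk-neutral up-probability p* = (R−d)/(u−d) = (1.11−0.84)/(1.36−0.84) = 0.5192; the claim prices as the p*-weighted sum of path payoffs discounted by R^5.
Enumerate all 2^5 = 32 price paths (U = up ×1.36, D = down ×0.84); each path with k up-moves has probability p*^k·(1−p*)^(5−k).
DDDDD: Ā=52.5355, payoff=43.7145, prob=0.025685
UDDDD: Ā=85.0574, payoff=11.1926, prob=0.027740
DUDDD: Ā=76.1134, payoff=20.1366, prob=0.027740
UUDDD: Ā=123.2312, payoff=0.0000, prob=0.029959
DDUDD: Ā=68.6005, payoff=27.6495, prob=0.027740
UDUDD: Ā=111.0674, payoff=0.0000, prob=0.029959
DUUDD: Ā=102.1234, payoff=0.0000, prob=0.029959
UUUDD: Ā=165.3427, payoff=0.0000, prob=0.032356
DDDUD: Ā=62.2896, payoff=33.9604, prob=0.027740
UDDUD: Ā=100.8498, payoff=0.0000, prob=0.029959
DUDUD: Ā=91.9058, payoff=4.3442, prob=0.029959
UUDUD: Ā=148.7998, payoff=0.0000, prob=0.032356
DDUUD: Ā=84.3928, payoff=11.8572, prob=0.029959
UDUUD: Ā=136.6360, payoff=0.0000, prob=0.032356
DUUUD: Ā=127.6920, payoff=0.0000, prob=0.032356
UUUUD: Ā=206.7394, payoff=0.0000, prob=0.034944
DDDDU: Ā=56.9884, payoff=39.2616, prob=0.027740
UDDDU: Ā=92.2670, payoff=3.9830, prob=0.029959
DUDDU: Ā=83.3230, payoff=12.9270, prob=0.029959
UUDDU: Ā=134.9039, payoff=0.0000, prob=0.032356
DDUDU: Ā=75.8100, payoff=20.4400, prob=0.029959
UDUDU: Ā=122.7400, payoff=0.0000, prob=0.032356
DUUDU: Ā=113.7960, payoff=0.0000, prob=0.032356
UUUDU: Ā=184.2412, payoff=0.0000, prob=0.034944
DDDUU: Ā=69.4991, payoff=26.7509, prob=0.029959
UDDUU: Ā=112.5224, payoff=0.0000, prob=0.032356
DUDUU: Ā=103.5784, payoff=0.0000, prob=0.032356
UUDUU: Ā=167.6983, payoff=0.0000, prob=0.034944
DDUUU: Ā=96.0654, payoff=0.1846, prob=0.032356
UDUUU: Ā=155.5345, payoff=0.0000, prob=0.034944
DUUUU: Ā=146.5905, payoff=0.0000, prob=0.034944
UUUUU: Ā=237.3370, payoff=0.0000, prob=0.037740
Price = Σ prob·payoff / R^5 = 7.201840 / 1.685058 = 4.2739

price = 4.2739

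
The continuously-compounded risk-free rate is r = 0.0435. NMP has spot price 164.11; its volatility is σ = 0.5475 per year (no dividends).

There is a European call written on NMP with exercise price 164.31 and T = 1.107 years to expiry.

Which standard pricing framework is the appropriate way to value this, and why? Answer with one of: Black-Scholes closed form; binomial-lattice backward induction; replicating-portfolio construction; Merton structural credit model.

framework: Black-Scholes closed form

Key observation: everything needed for the exact continuous-time valuation of the European call on NMP (strike 164.31) is given, and no feature rules the closed form out.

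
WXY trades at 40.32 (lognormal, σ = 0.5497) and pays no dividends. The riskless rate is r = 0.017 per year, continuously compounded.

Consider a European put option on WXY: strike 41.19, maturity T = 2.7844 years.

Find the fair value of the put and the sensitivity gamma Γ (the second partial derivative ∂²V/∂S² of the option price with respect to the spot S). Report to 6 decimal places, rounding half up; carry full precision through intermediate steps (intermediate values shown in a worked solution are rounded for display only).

price = 13.558399
Γ = 0.009581

σ√T = 0.5497·√2.7844 = 0.917258
d₁ = (ln(S/K) + (r+σ²/2)T) / (σ√T) = (ln(40.32/41.19) + (0.017+0.5497²/2)·2.7844) / 0.917258 = (-0.021348 + 0.468016) / 0.917258 = 0.486960
d₂ = d₁ − σ√T = 0.486960 − 0.917258 = -0.430298
e^{−rT} = 0.953768
N(−d₁) = 0.313143,  N(−d₂) = 0.666511
Put price V = K·e^{−rT}·N(−d₂) − S·N(−d₁) = 26.184337 − 12.625938 = 13.558399
φ(d₁) = (1/√(2π))·e^{−d₁²/2} = 0.354338
Γ = φ(d₁) / (S·σ·√T) = 0.009581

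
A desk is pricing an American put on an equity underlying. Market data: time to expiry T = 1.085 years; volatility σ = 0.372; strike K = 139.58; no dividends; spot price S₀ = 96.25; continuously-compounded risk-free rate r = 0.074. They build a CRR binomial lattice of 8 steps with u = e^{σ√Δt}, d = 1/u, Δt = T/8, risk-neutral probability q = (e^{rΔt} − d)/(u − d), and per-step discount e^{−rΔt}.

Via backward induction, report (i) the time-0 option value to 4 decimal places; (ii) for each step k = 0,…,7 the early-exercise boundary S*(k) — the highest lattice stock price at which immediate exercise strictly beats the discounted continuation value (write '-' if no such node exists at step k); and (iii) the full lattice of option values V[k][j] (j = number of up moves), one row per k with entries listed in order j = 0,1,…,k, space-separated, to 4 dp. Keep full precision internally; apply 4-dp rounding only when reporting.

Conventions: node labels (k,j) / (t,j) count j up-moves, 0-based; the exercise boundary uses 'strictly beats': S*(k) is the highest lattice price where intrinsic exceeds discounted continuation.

price = 43.3979
boundary = - 83.9273 96.2500 83.9273 96.2500 83.9273 96.2500 110.3819
tree:
43.3979
55.6527 32.1363
66.3977 43.3300 21.6992
75.7670 55.6527 31.2405 12.6886
83.9369 66.3977 43.3300 19.8985 5.8052
91.0607 75.7670 55.6527 30.0791 10.2186 1.5522
97.2725 83.9369 66.3977 43.3300 17.5641 3.1515 0.0000
102.6891 91.0607 75.7670 55.6527 29.1981 6.3985 0.0000 0.0000
107.4121 97.2725 83.9369 66.3977 43.3300 12.9912 0.0000 0.0000 0.0000

Δt=0.13562  u=1.14683  d=0.87197  q=0.50250  discount=0.99001
step 8 (expiry): payoffs max(K−S,0) = 107.4121 97.2725 83.9369 66.3977 43.3300 12.9912 0.0000 0.0000 0.0000
step 7: (k=7,j=0): S=36.8909, K−S=102.6891, hold=101.2952 ⇒ V=102.6891 exercise | (k=7,j=1): S=48.5193, K−S=91.0607, hold=89.6669 ⇒ V=91.0607 exercise | (k=7,j=2): S=63.8130, K−S=75.7670, hold=74.3732 ⇒ V=75.7670 exercise | (k=7,j=3): S=83.9273, K−S=55.6527, hold=54.2588 ⇒ V=55.6527 exercise | (k=7,j=4): S=110.3819, K−S=29.1981, hold=27.8042 ⇒ V=29.1981 exercise | (k=7,j=5): S=145.1753, K−S=0.0000, hold=6.3985 ⇒ V=6.3985 continue | (k=7,j=6): S=190.9357, K−S=0.0000, hold=0.0000 ⇒ V=0.0000 continue | (k=7,j=7): S=251.1202, K−S=0.0000, hold=0.0000 ⇒ V=0.0000 continue  boundary S*=110.3819
step 6: (k=6,j=0): S=42.3075, K−S=97.2725, hold=95.8787 ⇒ V=97.2725 exercise | (k=6,j=1): S=55.6431, K−S=83.9369, hold=82.5430 ⇒ V=83.9369 exercise | (k=6,j=2): S=73.1823, K−S=66.3977, hold=65.0038 ⇒ V=66.3977 exercise | (k=6,j=3): S=96.2500, K−S=43.3300, hold=41.9361 ⇒ V=43.3300 exercise | (k=6,j=4): S=126.5888, K−S=12.9912, hold=17.5641 ⇒ V=17.5641 continue | (k=6,j=5): S=166.4907, K−S=0.0000, hold=3.1515 ⇒ V=3.1515 continue | (k=6,j=6): S=218.9699, K−S=0.0000, hold=0.0000 ⇒ V=0.0000 continue  boundary S*=96.2500
step 5: (k=5,j=0): S=48.5193, K−S=91.0607, hold=89.6669 ⇒ V=91.0607 exercise | (k=5,j=1): S=63.8130, K−S=75.7670, hold=74.3732 ⇒ V=75.7670 exercise | (k=5,j=2): S=83.9273, K−S=55.6527, hold=54.2588 ⇒ V=55.6527 exercise | (k=5,j=3): S=110.3819, K−S=29.1981, hold=30.0791 ⇒ V=30.0791 continue | (k=5,j=4): S=145.1753, K−S=0.0000, hold=10.2186 ⇒ V=10.2186 continue | (k=5,j=5): S=190.9357, K−S=0.0000, hold=1.5522 ⇒ V=1.5522 continue  boundary S*=83.9273
step 4: (k=4,j=0): S=55.6431, K−S=83.9369, hold=82.5430 ⇒ V=83.9369 exercise | (k=4,j=1): S=73.1823, K−S=66.3977, hold=65.0038 ⇒ V=66.3977 exercise | (k=4,j=2): S=96.2500, K−S=43.3300, hold=42.3745 ⇒ V=43.3300 exercise | (k=4,j=3): S=126.5888, K−S=12.9912, hold=19.8985 ⇒ V=19.8985 continue | (k=4,j=4): S=166.4907, K−S=0.0000, hold=5.8052 ⇒ V=5.8052 continue  boundary S*=96.2500
step 3: (k=3,j=0): S=63.8130, K−S=75.7670, hold=74.3732 ⇒ V=75.7670 exercise | (k=3,j=1): S=83.9273, K−S=55.6527, hold=54.2588 ⇒ V=55.6527 exercise | (k=3,j=2): S=110.3819, K−S=29.1981, hold=31.2405 ⇒ V=31.2405 continue | (k=3,j=3): S=145.1753, K−S=0.0000, hold=12.6886 ⇒ V=12.6886 continue  boundary S*=83.9273
step 2: (k=2,j=0): S=73.1823, K−S=66.3977, hold=65.0038 ⇒ V=66.3977 exercise | (k=2,j=1): S=96.2500, K−S=43.3300, hold=42.9522 ⇒ V=43.3300 exercise | (k=2,j=2): S=126.5888, K−S=12.9912, hold=21.6992 ⇒ V=21.6992 continue  boundary S*=96.2500
step 1: (k=1,j=0): S=83.9273, K−S=55.6527, hold=54.2588 ⇒ V=55.6527 exercise | (k=1,j=1): S=110.3819, K−S=29.1981, hold=32.1363 ⇒ V=32.1363 continue  boundary S*=83.9273
step 0: (k=0,j=0): S=96.2500, K−S=43.3300, hold=43.3979 ⇒ V=43.3979 continue  boundary S*=-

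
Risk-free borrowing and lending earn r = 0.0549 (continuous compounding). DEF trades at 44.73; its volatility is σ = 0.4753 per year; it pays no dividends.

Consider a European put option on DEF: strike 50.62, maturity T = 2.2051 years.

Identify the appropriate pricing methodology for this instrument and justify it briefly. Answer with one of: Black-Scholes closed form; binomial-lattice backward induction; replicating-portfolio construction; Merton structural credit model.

framework: Black-Scholes closed form

Key observation: everything needed for the exact continuous-time valuation of the European put on DEF (strike 50.62) is given, and no feature rules the closed form out.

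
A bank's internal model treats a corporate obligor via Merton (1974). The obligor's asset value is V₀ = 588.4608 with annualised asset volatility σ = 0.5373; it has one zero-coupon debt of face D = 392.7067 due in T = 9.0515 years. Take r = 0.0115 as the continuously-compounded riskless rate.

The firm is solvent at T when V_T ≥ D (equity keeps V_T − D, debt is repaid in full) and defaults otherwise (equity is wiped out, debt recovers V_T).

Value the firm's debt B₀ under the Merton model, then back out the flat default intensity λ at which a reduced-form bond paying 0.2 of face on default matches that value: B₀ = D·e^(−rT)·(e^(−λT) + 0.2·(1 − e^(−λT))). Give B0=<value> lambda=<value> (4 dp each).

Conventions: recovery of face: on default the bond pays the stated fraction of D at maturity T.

B0=186.9200 lambda=0.0984

Equity is a call on the firm's assets struck at D = 392.7067:
d₁ = [ln(V₀/D) + (r + σ²/2)T] / (σ√T)
   = [ln(588.4608/392.7067) + (0.0115 + 0.5·0.5373²)·9.0515] / (0.5373·√9.0515)
   = [0.404447 + 1.410637] / 1.616505 = 1.122845
d₂ = d₁ − σ√T = 1.122845 − 1.616505 = -0.493661
N(d₁) = 0.869248,  N(d₂) = 0.310773,  e^(−rT) = 0.901142
E₀ = V₀·N(d₁) − D·e^(−rT)·N(d₂)
   = 588.4608·0.869248 − 392.7067·0.901142·0.310773 = 401.540777
B₀ = V₀ − E₀ = 588.4608 − 401.540777 = 186.920023
e^(−λT) = (B₀·e^(rT)/D − 0.2)/(1 − 0.2) = (186.9200·1.109703/392.7067 − 0.2)/0.8 = 0.41024355
λ = −ln(0.41024355)/9.0515 = 0.098437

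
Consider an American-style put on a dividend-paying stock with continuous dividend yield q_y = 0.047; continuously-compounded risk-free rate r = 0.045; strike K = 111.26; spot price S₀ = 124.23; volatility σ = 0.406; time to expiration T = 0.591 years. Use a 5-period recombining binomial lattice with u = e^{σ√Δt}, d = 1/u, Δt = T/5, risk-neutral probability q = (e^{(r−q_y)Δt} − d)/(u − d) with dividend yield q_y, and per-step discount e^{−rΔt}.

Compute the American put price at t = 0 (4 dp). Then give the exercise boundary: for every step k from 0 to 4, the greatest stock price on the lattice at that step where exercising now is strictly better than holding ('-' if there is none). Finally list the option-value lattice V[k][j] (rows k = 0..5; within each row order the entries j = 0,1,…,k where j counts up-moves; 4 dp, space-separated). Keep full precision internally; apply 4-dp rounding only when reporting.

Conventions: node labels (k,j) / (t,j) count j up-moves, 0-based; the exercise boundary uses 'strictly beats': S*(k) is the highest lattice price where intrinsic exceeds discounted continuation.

Δt=0.11820, u=1.14980, d=0.86972, q=0.46432, disc=e^(-rΔt)=0.99470
k=5 terminal: V=max(K-S,0) → 49.4407 29.5331 3.2147 0.0000 0.0000 0.0000
k=4: j=0 S=71.0796 intr=40.1804 cont=39.9840 V=40.1804[EX]; j=1 S=93.9692 intr=17.2908 cont=17.2212 V=17.2908[EX]; j=2 S=124.2300 intr=0.0000 cont=1.7129 V=1.7129[hold]; j=3 S=164.2356 intr=0.0000 cont=0.0000 V=0.0000[hold]; j=4 S=217.1242 intr=0.0000 cont=0.0000 V=0.0000[hold]  S*(4)=93.9692
k=3: j=0 S=81.7269 intr=29.5331 cont=29.3956 V=29.5331[EX]; j=1 S=108.0453 intr=3.2147 cont=10.0044 V=10.0044[hold]; j=2 S=142.8390 intr=0.0000 cont=0.9127 V=0.9127[hold]; j=3 S=188.8373 intr=0.0000 cont=0.0000 V=0.0000[hold]  S*(3)=81.7269
k=2: j=0 S=93.9692 intr=17.2908 cont=20.3570 V=20.3570[hold]; j=1 S=124.2300 intr=0.0000 cont=5.7523 V=5.7523[hold]; j=2 S=164.2356 intr=0.0000 cont=0.4863 V=0.4863[hold]  S*(2)=-
k=1: j=0 S=108.0453 intr=3.2147 cont=13.5038 V=13.5038[hold]; j=1 S=142.8390 intr=0.0000 cont=3.2897 V=3.2897[hold]  S*(1)=-
k=0: j=0 S=124.2300 intr=0.0000 cont=8.7147 V=8.7147[hold]  S*(0)=-

price = 8.7147
boundary = - - - 81.7269 93.9692
tree:
8.7147
13.5038 3.2897
20.3570 5.7523 0.4863
29.5331 10.0044 0.9127 0.0000
40.1804 17.2908 1.7129 0.0000 0.0000
49.4407 29.5331 3.2147 0.0000 0.0000 0.0000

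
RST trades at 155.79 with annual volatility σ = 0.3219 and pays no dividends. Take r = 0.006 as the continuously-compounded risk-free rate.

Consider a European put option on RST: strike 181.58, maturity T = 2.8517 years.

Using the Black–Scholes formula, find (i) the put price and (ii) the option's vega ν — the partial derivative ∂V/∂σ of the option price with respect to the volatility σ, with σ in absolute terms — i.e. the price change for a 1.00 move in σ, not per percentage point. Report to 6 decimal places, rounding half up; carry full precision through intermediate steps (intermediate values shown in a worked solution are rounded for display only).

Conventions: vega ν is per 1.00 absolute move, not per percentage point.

price = 48.247467
ν = 104.930441

σ√T = 0.3219·√2.8517 = 0.543592
d₁ = (ln(S/K) + (r+σ²/2)T) / (σ√T) = (ln(155.79/181.58) + (0.006+0.3219²/2)·2.8517) / 0.543592 = (-0.153187 + 0.164856) / 0.543592 = 0.021466
d₂ = d₁ − σ√T = 0.021466 − 0.543592 = -0.522126
e^{−rT} = 0.983035
N(−d₁) = 0.491437,  N(−d₂) = 0.699209
Put price V = K·e^{−rT}·N(−d₂) − S·N(−d₁) = 124.808420 − 76.560953 = 48.247467
φ(d₁) = (1/√(2π))·e^{−d₁²/2} = 0.398850
ν = S·φ(d₁)·√T = 104.930441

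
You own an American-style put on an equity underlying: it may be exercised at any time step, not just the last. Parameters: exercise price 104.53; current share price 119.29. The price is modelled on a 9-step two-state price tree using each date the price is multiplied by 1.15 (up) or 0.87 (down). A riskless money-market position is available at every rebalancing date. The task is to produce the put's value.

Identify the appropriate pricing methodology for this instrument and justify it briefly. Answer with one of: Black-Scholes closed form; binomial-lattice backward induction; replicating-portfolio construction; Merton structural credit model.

Key observation: early exercise of the strike-104.53 put must be checked at each of the 9 dates (spot 119.29), which forces a node-by-node comparison of intrinsic and continuation value backward from expiry.

framework: binomial-lattice backward induction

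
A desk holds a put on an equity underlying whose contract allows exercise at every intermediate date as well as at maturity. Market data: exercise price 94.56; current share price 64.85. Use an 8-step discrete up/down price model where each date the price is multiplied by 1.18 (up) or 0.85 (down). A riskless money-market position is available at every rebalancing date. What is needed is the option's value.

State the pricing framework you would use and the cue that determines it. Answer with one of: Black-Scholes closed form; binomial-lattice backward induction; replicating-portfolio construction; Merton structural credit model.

framework: binomial-lattice backward induction

Key observation: an American put (K = 94.56, S₀ = 64.85) on a 8-date tree has no closed form — the optimal stopping decision is embedded and must be resolved recursively from expiry.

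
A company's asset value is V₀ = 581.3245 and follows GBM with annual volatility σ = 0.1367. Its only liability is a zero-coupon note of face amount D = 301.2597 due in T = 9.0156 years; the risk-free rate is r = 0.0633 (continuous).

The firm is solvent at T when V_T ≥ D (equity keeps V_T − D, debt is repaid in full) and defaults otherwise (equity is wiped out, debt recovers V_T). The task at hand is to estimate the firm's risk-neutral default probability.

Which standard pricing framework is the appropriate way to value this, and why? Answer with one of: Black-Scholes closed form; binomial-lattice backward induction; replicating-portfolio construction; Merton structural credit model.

Key observation: the data describe a firm's assets (V₀ = 581.3245, GBM) and a single zero-coupon debt of face 301.2597, so credit quantities follow from equity-as-call in the structural model.

framework: Merton structural credit model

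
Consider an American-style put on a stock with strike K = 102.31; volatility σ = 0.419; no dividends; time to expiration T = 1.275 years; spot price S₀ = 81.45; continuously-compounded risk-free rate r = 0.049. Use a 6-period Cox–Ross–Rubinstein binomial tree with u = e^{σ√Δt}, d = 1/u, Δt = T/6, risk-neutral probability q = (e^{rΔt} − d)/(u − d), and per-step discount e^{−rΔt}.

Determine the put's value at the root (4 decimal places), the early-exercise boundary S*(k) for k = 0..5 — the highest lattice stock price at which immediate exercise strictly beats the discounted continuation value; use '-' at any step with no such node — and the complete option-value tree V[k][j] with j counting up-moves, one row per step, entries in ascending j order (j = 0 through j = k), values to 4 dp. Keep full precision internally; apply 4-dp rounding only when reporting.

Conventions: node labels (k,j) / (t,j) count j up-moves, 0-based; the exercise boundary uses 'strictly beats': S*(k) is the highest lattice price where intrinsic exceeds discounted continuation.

price = 26.7599
boundary = - - 55.3508 45.6289 55.3508 67.1440
tree:
26.7599
36.1147 17.1612
46.9592 25.0988 8.8955
56.6811 35.2327 14.6159 2.8628
64.6954 46.9592 23.2373 5.5500 0.0000
71.3021 56.6811 35.1660 10.7598 0.0000 0.0000
76.7484 64.6954 46.9592 20.8600 0.0000 0.0000 0.0000

Δt=0.21250  u=1.21306  d=0.82436  q=0.47879  discount=0.98964
step 6 (expiry): payoffs max(K−S,0) = 76.7484 64.6954 46.9592 20.8600 0.0000 0.0000 0.0000
step 5: (k=5,j=0): S=31.0079, K−S=71.3021, hold=70.2423 ⇒ V=71.3021 exercise | (k=5,j=1): S=45.6289, K−S=56.6811, hold=55.6213 ⇒ V=56.6811 exercise | (k=5,j=2): S=67.1440, K−S=35.1660, hold=34.1062 ⇒ V=35.1660 exercise | (k=5,j=3): S=98.8041, K−S=3.5059, hold=10.7598 ⇒ V=10.7598 continue | (k=5,j=4): S=145.3926, K−S=0.0000, hold=0.0000 ⇒ V=0.0000 continue | (k=5,j=5): S=213.9488, K−S=0.0000, hold=0.0000 ⇒ V=0.0000 continue  boundary S*=67.1440
step 4: (k=4,j=0): S=37.6146, K−S=64.6954, hold=63.6357 ⇒ V=64.6954 exercise | (k=4,j=1): S=55.3508, K−S=46.9592, hold=45.8995 ⇒ V=46.9592 exercise | (k=4,j=2): S=81.4500, K−S=20.8600, hold=23.2373 ⇒ V=23.2373 continue | (k=4,j=3): S=119.8557, K−S=0.0000, hold=5.5500 ⇒ V=5.5500 continue | (k=4,j=4): S=176.3705, K−S=0.0000, hold=0.0000 ⇒ V=0.0000 continue  boundary S*=55.3508
step 3: (k=3,j=0): S=45.6289, K−S=56.6811, hold=55.6213 ⇒ V=56.6811 exercise | (k=3,j=1): S=67.1440, K−S=35.1660, hold=35.2327 ⇒ V=35.2327 continue | (k=3,j=2): S=98.8041, K−S=3.5059, hold=14.6159 ⇒ V=14.6159 continue | (k=3,j=3): S=145.3926, K−S=0.0000, hold=2.8628 ⇒ V=2.8628 continue  boundary S*=45.6289
step 2: (k=2,j=0): S=55.3508, K−S=46.9592, hold=45.9311 ⇒ V=46.9592 exercise | (k=2,j=1): S=81.4500, K−S=20.8600, hold=25.0988 ⇒ V=25.0988 continue | (k=2,j=2): S=119.8557, K−S=0.0000, hold=8.8955 ⇒ V=8.8955 continue  boundary S*=55.3508
step 1: (k=1,j=0): S=67.1440, K−S=35.1660, hold=36.1147 ⇒ V=36.1147 continue | (k=1,j=1): S=98.8041, K−S=3.5059, hold=17.1612 ⇒ V=17.1612 continue  boundary S*=-
step 0: (k=0,j=0): S=81.4500, K−S=20.8600, hold=26.7599 ⇒ V=26.7599 continue  boundary S*=-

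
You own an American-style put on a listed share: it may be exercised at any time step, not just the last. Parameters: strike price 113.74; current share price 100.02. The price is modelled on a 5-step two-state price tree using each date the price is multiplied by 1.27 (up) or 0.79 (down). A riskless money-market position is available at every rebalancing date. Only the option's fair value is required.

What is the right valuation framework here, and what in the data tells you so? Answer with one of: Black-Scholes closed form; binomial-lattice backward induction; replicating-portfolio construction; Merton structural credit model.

framework: binomial-lattice backward induction

Key observation: the defining feature is the embedded early-exercise option across 5 discrete dates on the spot-100.02 tree; pricing the strike-113.74 put means working backward with an exercise test at every node.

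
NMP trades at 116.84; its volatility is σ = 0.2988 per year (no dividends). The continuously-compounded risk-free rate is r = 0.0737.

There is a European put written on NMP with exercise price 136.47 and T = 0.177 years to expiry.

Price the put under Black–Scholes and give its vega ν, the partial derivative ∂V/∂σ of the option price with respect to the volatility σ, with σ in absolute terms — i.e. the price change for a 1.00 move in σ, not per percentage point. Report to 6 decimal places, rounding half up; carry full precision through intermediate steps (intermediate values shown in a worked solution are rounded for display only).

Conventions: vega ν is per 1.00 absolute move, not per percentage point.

σ√T = 0.2988·√0.177 = 0.125709
d₁ = (ln(S/K) + (r+σ²/2)T) / (σ√T) = (ln(116.84/136.47) + (0.0737+0.2988²/2)·0.177) / 0.125709 = (-0.155299 + 0.020946) / 0.125709 = -1.068760
d₂ = d₁ − σ√T = -1.068760 − 0.125709 = -1.194469
e^{−rT} = 0.987040
N(−d₁) = 0.857411,  N(−d₂) = 0.883853
Put price V = K·e^{−rT}·N(−d₂) − S·N(−d₁) = 119.056140 − 100.179913 = 18.876227
φ(d₁) = (1/√(2π))·e^{−d₁²/2} = 0.225359
ν = S·φ(d₁)·√T = 11.077767

price = 18.876227
ν = 11.077767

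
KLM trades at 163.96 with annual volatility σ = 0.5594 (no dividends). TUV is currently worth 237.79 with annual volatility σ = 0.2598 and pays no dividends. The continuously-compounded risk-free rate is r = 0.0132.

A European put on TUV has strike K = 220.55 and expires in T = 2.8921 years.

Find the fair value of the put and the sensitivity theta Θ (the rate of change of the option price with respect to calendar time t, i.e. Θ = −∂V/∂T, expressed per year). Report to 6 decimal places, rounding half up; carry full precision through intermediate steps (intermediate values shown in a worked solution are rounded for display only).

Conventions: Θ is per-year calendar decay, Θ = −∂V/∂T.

σ√T = 0.2598·√2.8921 = 0.441820
d₁ = (ln(S/K) + (r+σ²/2)T) / (σ√T) = (ln(237.79/220.55) + (0.0132+0.2598²/2)·2.8921) / 0.441820 = (0.075264 + 0.135778) / 0.441820 = 0.477664
d₂ = d₁ − σ√T = 0.477664 − 0.441820 = 0.035844
e^{−rT} = 0.962544
N(−d₁) = 0.316445,  N(−d₂) = 0.485703
Put price V = K·e^{−rT}·N(−d₂) − S·N(−d₁) = 103.109506 − 75.247352 = 27.862154
φ(d₁) = (1/√(2π))·e^{−d₁²/2} = 0.355930
Θ = −S·φ(d₁)·σ/(2√T) + r·K·e^{−rT}·N(−d₂) = −6.464890 + 1.361045 = -5.103844

price = 27.862154
Θ = -5.103844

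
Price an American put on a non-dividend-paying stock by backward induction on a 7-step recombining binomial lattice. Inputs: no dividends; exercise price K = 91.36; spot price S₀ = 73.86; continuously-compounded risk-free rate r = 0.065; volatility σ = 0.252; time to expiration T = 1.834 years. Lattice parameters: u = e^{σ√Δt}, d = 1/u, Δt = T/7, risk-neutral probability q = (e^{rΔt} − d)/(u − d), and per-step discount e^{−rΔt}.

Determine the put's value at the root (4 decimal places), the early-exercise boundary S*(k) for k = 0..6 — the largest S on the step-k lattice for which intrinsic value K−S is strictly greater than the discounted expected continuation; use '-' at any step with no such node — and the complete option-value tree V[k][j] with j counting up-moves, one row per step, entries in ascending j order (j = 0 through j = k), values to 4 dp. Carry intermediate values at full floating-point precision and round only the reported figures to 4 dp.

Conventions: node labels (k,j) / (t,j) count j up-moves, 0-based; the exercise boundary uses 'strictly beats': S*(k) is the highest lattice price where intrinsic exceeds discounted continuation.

price = 18.1485
boundary = - 64.9218 57.0652 64.9218 73.8600 64.9218 73.8600
tree:
18.1485
26.4382 11.5035
34.2948 17.7735 6.4061
41.2006 26.4382 10.7894 2.7899
47.2707 34.2948 17.5000 5.2848 0.7041
52.6062 41.2006 26.4382 9.7771 1.5374 0.0000
57.2960 47.2707 34.2948 17.5000 3.3573 0.0000 0.0000
61.4183 52.6062 41.2006 26.4382 7.3312 0.0000 0.0000 0.0000

Δt=0.26200  u=1.13768  d=0.87898  q=0.53419  discount=0.98311
step 7 (expiry): payoffs max(K−S,0) = 61.4183 52.6062 41.2006 26.4382 7.3312 0.0000 0.0000 0.0000
step 6: (k=6,j=0): S=34.0640, K−S=57.2960, hold=55.7533 ⇒ V=57.2960 exercise | (k=6,j=1): S=44.0893, K−S=47.2707, hold=45.7280 ⇒ V=47.2707 exercise | (k=6,j=2): S=57.0652, K−S=34.2948, hold=32.7521 ⇒ V=34.2948 exercise | (k=6,j=3): S=73.8600, K−S=17.5000, hold=15.9573 ⇒ V=17.5000 exercise | (k=6,j=4): S=95.5977, K−S=0.0000, hold=3.3573 ⇒ V=3.3573 continue | (k=6,j=5): S=123.7330, K−S=0.0000, hold=0.0000 ⇒ V=0.0000 continue | (k=6,j=6): S=160.1487, K−S=0.0000, hold=0.0000 ⇒ V=0.0000 continue  boundary S*=73.8600
step 5: (k=5,j=0): S=38.7538, K−S=52.6062, hold=51.0635 ⇒ V=52.6062 exercise | (k=5,j=1): S=50.1594, K−S=41.2006, hold=39.6579 ⇒ V=41.2006 exercise | (k=5,j=2): S=64.9218, K−S=26.4382, hold=24.8956 ⇒ V=26.4382 exercise | (k=5,j=3): S=84.0288, K−S=7.3312, hold=9.7771 ⇒ V=9.7771 continue | (k=5,j=4): S=108.7593, K−S=0.0000, hold=1.5374 ⇒ V=1.5374 continue | (k=5,j=5): S=140.7681, K−S=0.0000, hold=0.0000 ⇒ V=0.0000 continue  boundary S*=64.9218
step 4: (k=4,j=0): S=44.0893, K−S=47.2707, hold=45.7280 ⇒ V=47.2707 exercise | (k=4,j=1): S=57.0652, K−S=34.2948, hold=32.7521 ⇒ V=34.2948 exercise | (k=4,j=2): S=73.8600, K−S=17.5000, hold=17.2419 ⇒ V=17.5000 exercise | (k=4,j=3): S=95.5977, K−S=0.0000, hold=5.2848 ⇒ V=5.2848 continue | (k=4,j=4): S=123.7330, K−S=0.0000, hold=0.7041 ⇒ V=0.7041 continue  boundary S*=73.8600
step 3: (k=3,j=0): S=50.1594, K−S=41.2006, hold=39.6579 ⇒ V=41.2006 exercise | (k=3,j=1): S=64.9218, K−S=26.4382, hold=24.8956 ⇒ V=26.4382 exercise | (k=3,j=2): S=84.0288, K−S=7.3312, hold=10.7894 ⇒ V=10.7894 continue | (k=3,j=3): S=108.7593, K−S=0.0000, hold=2.7899 ⇒ V=2.7899 continue  boundary S*=64.9218
step 2: (k=2,j=0): S=57.0652, K−S=34.2948, hold=32.7521 ⇒ V=34.2948 exercise | (k=2,j=1): S=73.8600, K−S=17.5000, hold=17.7735 ⇒ V=17.7735 continue | (k=2,j=2): S=95.5977, K−S=0.0000, hold=6.4061 ⇒ V=6.4061 continue  boundary S*=57.0652
step 1: (k=1,j=0): S=64.9218, K−S=26.4382, hold=25.0392 ⇒ V=26.4382 exercise | (k=1,j=1): S=84.0288, K−S=7.3312, hold=11.5035 ⇒ V=11.5035 continue  boundary S*=64.9218
step 0: (k=0,j=0): S=73.8600, K−S=17.5000, hold=18.1485 ⇒ V=18.1485 continue  boundary S*=-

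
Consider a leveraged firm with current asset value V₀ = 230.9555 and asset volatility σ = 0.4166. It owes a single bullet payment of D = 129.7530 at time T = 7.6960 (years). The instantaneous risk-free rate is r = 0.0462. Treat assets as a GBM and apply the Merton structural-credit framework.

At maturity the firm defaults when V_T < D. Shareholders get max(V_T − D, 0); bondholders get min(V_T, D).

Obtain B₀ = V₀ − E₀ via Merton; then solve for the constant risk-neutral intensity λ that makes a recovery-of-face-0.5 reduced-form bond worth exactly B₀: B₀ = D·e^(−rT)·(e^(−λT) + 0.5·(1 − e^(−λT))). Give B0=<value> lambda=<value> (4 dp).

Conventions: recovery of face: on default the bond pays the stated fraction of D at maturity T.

B0=72.8848 lambda=0.0657

Apply the equity-as-call identities (strike 129.7530, horizon 7.6960 years):
d₁ = [ln(V₀/D) + (r + σ²/2)T] / (σ√T)
   = [ln(230.9555/129.7530) + (0.0462 + 0.5·0.4166²)·7.6960] / (0.4166·√7.6960)
   = [0.576592 + 1.023397] / 1.155718 = 1.384412
d₂ = d₁ − σ√T = 1.384412 − 1.155718 = 0.228694
N(d₁) = 0.916884,  N(d₂) = 0.590447,  e^(−rT) = 0.700784
E₀ = V₀·N(d₁) − D·e^(−rT)·N(d₂)
   = 230.9555·0.916884 − 129.7530·0.700784·0.590447 = 158.070718
B₀ = V₀ − E₀ = 230.9555 − 158.070718 = 72.884782
e^(−λT) = (B₀·e^(rT)/D − 0.5)/(1 − 0.5) = (72.8848·1.426973/129.7530 − 0.5)/0.5 = 0.60311699
λ = −ln(0.60311699)/7.6960 = 0.065702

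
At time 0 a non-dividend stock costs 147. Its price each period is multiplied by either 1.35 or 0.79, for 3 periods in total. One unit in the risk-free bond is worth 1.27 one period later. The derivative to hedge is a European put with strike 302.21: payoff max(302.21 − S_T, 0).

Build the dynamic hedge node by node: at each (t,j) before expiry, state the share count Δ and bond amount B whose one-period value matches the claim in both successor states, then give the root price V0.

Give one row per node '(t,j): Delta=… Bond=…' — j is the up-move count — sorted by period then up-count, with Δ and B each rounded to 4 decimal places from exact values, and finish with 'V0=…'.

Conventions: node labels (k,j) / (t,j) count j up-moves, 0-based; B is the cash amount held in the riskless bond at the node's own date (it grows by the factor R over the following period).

(0,0): Delta=-0.6710 Bond=117.4477
(1,0): Delta=-1.0000 Bond=187.3706
(1,1): Delta=-0.6389 Bond=142.7898
(2,0): Delta=-1.0000 Bond=237.9606
(2,1): Delta=-1.0000 Bond=237.9606
(2,2): Delta=-0.6036 Bond=171.9068
V0=18.8173

Risk-neutral probability p* = (R−d)/(u−d) = (1.27−0.79)/(1.35−0.79) = 0.8571.
Terminal payoffs: V(3,0)=229.7333, V(3,1)=178.3574, V(3,2)=90.5631, V(3,3)=0.0000
Node (2,0) S=91.7427: V=(p*·178.3574+(1−p*)·229.7333)/1.27=146.2179; Δ=(178.3574−229.7333)/(123.8526−72.4767)=-1.0000; B=V−Δ·S=237.9606
Node (2,1) S=156.7755: V=(p*·90.5631+(1−p*)·178.3574)/1.27=81.1851; Δ=(90.5631−178.3574)/(211.6469−123.8526)=-1.0000; B=V−Δ·S=237.9606
Node (2,2) S=267.9075: V=(p*·0.0000+(1−p*)·90.5631)/1.27=10.1871; Δ=(0.0000−90.5631)/(361.6751−211.6469)=-0.6036; B=V−Δ·S=171.9068
Node (1,0) S=116.1300: V=(p*·81.1851+(1−p*)·146.2179)/1.27=71.2406; Δ=(81.1851−146.2179)/(156.7755−91.7427)=-1.0000; B=V−Δ·S=187.3706
Node (1,1) S=198.4500: V=(p*·10.1871+(1−p*)·81.1851)/1.27=16.0076; Δ=(10.1871−81.1851)/(267.9075−156.7755)=-0.6389; B=V−Δ·S=142.7898
Node (0,0) S=147.0000: V=(p*·16.0076+(1−p*)·71.2406)/1.27=18.8173; Δ=(16.0076−71.2406)/(198.4500−116.1300)=-0.6710; B=V−Δ·S=117.4477
As a check, the time-0 holding Δ(0,0)·S0 + B(0,0) comes to 18.8173 — exactly V0.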